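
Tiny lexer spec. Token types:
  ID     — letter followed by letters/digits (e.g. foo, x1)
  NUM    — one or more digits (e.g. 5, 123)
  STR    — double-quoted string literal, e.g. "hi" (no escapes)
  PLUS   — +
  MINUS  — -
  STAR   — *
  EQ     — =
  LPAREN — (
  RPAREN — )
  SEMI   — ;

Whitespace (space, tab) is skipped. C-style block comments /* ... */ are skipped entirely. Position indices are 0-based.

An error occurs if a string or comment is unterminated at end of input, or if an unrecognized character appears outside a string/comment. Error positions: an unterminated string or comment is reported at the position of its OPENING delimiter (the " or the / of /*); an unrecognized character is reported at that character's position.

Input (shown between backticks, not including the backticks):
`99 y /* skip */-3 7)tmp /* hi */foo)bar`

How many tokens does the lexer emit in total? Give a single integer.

Answer: 10

Derivation:
pos=0: emit NUM '99' (now at pos=2)
pos=3: emit ID 'y' (now at pos=4)
pos=5: enter COMMENT mode (saw '/*')
exit COMMENT mode (now at pos=15)
pos=15: emit MINUS '-'
pos=16: emit NUM '3' (now at pos=17)
pos=18: emit NUM '7' (now at pos=19)
pos=19: emit RPAREN ')'
pos=20: emit ID 'tmp' (now at pos=23)
pos=24: enter COMMENT mode (saw '/*')
exit COMMENT mode (now at pos=32)
pos=32: emit ID 'foo' (now at pos=35)
pos=35: emit RPAREN ')'
pos=36: emit ID 'bar' (now at pos=39)
DONE. 10 tokens: [NUM, ID, MINUS, NUM, NUM, RPAREN, ID, ID, RPAREN, ID]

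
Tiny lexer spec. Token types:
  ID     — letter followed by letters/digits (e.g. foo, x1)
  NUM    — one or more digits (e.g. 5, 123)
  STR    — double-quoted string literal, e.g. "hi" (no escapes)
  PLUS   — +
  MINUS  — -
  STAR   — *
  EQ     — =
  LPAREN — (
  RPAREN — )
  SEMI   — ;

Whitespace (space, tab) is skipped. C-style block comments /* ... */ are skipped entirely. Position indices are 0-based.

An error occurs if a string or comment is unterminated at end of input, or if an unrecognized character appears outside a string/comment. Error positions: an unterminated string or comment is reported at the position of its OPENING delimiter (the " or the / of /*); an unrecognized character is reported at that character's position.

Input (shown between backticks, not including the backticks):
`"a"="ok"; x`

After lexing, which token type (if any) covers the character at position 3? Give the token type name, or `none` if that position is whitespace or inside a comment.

Answer: EQ

Derivation:
pos=0: enter STRING mode
pos=0: emit STR "a" (now at pos=3)
pos=3: emit EQ '='
pos=4: enter STRING mode
pos=4: emit STR "ok" (now at pos=8)
pos=8: emit SEMI ';'
pos=10: emit ID 'x' (now at pos=11)
DONE. 5 tokens: [STR, EQ, STR, SEMI, ID]
Position 3: char is '=' -> EQ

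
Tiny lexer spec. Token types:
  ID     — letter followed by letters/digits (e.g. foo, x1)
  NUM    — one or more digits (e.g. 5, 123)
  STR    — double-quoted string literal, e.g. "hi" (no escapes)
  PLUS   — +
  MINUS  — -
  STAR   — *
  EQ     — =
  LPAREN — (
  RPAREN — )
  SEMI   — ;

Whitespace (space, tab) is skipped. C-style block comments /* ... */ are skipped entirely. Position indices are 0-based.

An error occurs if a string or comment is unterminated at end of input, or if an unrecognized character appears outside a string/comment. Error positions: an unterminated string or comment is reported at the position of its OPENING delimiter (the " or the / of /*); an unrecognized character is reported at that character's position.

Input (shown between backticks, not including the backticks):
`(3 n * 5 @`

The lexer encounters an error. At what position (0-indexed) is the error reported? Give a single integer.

Answer: 9

Derivation:
pos=0: emit LPAREN '('
pos=1: emit NUM '3' (now at pos=2)
pos=3: emit ID 'n' (now at pos=4)
pos=5: emit STAR '*'
pos=7: emit NUM '5' (now at pos=8)
pos=9: ERROR — unrecognized char '@'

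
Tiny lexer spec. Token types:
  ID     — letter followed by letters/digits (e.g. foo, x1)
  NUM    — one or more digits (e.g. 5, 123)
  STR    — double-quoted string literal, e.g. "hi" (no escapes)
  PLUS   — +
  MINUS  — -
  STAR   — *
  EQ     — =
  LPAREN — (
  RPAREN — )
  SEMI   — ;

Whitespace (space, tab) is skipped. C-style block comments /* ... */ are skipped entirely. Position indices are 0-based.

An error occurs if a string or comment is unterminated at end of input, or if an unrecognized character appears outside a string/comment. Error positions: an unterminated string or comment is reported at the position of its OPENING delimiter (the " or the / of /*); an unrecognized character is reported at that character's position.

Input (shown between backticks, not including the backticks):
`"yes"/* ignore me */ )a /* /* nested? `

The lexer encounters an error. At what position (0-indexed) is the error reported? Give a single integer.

Answer: 24

Derivation:
pos=0: enter STRING mode
pos=0: emit STR "yes" (now at pos=5)
pos=5: enter COMMENT mode (saw '/*')
exit COMMENT mode (now at pos=20)
pos=21: emit RPAREN ')'
pos=22: emit ID 'a' (now at pos=23)
pos=24: enter COMMENT mode (saw '/*')
pos=24: ERROR — unterminated comment (reached EOF)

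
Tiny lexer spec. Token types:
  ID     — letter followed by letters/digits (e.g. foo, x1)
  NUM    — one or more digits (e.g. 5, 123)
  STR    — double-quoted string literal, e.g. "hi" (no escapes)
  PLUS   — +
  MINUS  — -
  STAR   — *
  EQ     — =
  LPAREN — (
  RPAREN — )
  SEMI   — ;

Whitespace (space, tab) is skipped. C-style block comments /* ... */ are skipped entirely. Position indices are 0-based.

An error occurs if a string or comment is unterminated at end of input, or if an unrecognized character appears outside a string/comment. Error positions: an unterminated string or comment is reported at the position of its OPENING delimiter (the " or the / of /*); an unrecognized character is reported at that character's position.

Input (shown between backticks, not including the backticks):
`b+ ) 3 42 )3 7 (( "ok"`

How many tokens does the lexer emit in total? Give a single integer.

Answer: 11

Derivation:
pos=0: emit ID 'b' (now at pos=1)
pos=1: emit PLUS '+'
pos=3: emit RPAREN ')'
pos=5: emit NUM '3' (now at pos=6)
pos=7: emit NUM '42' (now at pos=9)
pos=10: emit RPAREN ')'
pos=11: emit NUM '3' (now at pos=12)
pos=13: emit NUM '7' (now at pos=14)
pos=15: emit LPAREN '('
pos=16: emit LPAREN '('
pos=18: enter STRING mode
pos=18: emit STR "ok" (now at pos=22)
DONE. 11 tokens: [ID, PLUS, RPAREN, NUM, NUM, RPAREN, NUM, NUM, LPAREN, LPAREN, STR]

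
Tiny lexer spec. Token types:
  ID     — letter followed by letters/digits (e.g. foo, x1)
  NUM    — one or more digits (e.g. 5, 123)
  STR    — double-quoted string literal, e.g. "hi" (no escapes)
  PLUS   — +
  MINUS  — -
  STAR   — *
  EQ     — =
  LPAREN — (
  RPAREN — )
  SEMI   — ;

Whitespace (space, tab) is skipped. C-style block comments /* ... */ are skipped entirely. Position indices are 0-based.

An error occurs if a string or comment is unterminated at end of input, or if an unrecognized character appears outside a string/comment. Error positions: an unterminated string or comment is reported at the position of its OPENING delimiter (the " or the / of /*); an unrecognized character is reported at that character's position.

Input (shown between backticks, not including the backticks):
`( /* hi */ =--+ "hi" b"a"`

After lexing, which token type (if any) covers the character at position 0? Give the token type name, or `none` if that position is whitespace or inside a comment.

pos=0: emit LPAREN '('
pos=2: enter COMMENT mode (saw '/*')
exit COMMENT mode (now at pos=10)
pos=11: emit EQ '='
pos=12: emit MINUS '-'
pos=13: emit MINUS '-'
pos=14: emit PLUS '+'
pos=16: enter STRING mode
pos=16: emit STR "hi" (now at pos=20)
pos=21: emit ID 'b' (now at pos=22)
pos=22: enter STRING mode
pos=22: emit STR "a" (now at pos=25)
DONE. 8 tokens: [LPAREN, EQ, MINUS, MINUS, PLUS, STR, ID, STR]
Position 0: char is '(' -> LPAREN

Answer: LPAREN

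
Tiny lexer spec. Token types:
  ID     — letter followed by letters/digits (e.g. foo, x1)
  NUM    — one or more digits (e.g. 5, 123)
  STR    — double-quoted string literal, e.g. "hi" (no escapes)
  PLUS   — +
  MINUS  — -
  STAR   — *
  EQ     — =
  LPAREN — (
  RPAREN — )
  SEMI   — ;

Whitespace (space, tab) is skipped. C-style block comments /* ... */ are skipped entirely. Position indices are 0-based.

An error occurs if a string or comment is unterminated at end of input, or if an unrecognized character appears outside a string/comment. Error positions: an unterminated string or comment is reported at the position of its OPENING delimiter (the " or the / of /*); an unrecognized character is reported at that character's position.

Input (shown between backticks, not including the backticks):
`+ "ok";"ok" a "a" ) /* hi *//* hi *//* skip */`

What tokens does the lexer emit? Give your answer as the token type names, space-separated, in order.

pos=0: emit PLUS '+'
pos=2: enter STRING mode
pos=2: emit STR "ok" (now at pos=6)
pos=6: emit SEMI ';'
pos=7: enter STRING mode
pos=7: emit STR "ok" (now at pos=11)
pos=12: emit ID 'a' (now at pos=13)
pos=14: enter STRING mode
pos=14: emit STR "a" (now at pos=17)
pos=18: emit RPAREN ')'
pos=20: enter COMMENT mode (saw '/*')
exit COMMENT mode (now at pos=28)
pos=28: enter COMMENT mode (saw '/*')
exit COMMENT mode (now at pos=36)
pos=36: enter COMMENT mode (saw '/*')
exit COMMENT mode (now at pos=46)
DONE. 7 tokens: [PLUS, STR, SEMI, STR, ID, STR, RPAREN]

Answer: PLUS STR SEMI STR ID STR RPAREN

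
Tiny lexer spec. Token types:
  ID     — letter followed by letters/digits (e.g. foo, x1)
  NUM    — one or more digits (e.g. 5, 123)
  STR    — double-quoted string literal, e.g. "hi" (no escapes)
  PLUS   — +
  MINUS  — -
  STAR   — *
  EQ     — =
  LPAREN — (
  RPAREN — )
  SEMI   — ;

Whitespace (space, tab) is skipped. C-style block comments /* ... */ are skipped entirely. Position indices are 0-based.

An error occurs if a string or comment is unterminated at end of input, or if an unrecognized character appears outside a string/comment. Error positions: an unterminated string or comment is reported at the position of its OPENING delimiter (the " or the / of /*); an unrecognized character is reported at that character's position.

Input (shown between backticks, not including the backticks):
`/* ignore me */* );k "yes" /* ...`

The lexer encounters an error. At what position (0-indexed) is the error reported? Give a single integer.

pos=0: enter COMMENT mode (saw '/*')
exit COMMENT mode (now at pos=15)
pos=15: emit STAR '*'
pos=17: emit RPAREN ')'
pos=18: emit SEMI ';'
pos=19: emit ID 'k' (now at pos=20)
pos=21: enter STRING mode
pos=21: emit STR "yes" (now at pos=26)
pos=27: enter COMMENT mode (saw '/*')
pos=27: ERROR — unterminated comment (reached EOF)

Answer: 27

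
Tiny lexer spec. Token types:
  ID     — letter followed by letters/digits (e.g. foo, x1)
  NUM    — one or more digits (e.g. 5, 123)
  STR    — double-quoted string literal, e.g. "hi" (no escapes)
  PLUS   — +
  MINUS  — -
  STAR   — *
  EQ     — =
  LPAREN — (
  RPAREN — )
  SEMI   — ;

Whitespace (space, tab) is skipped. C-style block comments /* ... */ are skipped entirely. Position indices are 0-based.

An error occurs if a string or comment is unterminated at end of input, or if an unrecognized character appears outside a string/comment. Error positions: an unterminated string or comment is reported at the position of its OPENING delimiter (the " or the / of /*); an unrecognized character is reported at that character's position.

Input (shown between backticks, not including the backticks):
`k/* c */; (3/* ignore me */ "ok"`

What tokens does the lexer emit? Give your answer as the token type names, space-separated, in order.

Answer: ID SEMI LPAREN NUM STR

Derivation:
pos=0: emit ID 'k' (now at pos=1)
pos=1: enter COMMENT mode (saw '/*')
exit COMMENT mode (now at pos=8)
pos=8: emit SEMI ';'
pos=10: emit LPAREN '('
pos=11: emit NUM '3' (now at pos=12)
pos=12: enter COMMENT mode (saw '/*')
exit COMMENT mode (now at pos=27)
pos=28: enter STRING mode
pos=28: emit STR "ok" (now at pos=32)
DONE. 5 tokens: [ID, SEMI, LPAREN, NUM, STR]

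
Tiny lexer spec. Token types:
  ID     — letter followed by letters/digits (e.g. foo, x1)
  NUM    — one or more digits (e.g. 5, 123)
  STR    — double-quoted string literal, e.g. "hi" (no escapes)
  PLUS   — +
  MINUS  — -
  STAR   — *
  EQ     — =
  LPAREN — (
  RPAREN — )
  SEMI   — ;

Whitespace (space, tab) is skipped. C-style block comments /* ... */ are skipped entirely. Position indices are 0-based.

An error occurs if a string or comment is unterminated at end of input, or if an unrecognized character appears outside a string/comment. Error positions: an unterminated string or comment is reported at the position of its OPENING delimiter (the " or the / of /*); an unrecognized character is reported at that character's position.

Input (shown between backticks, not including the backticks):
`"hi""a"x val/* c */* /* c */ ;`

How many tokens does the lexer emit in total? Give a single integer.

pos=0: enter STRING mode
pos=0: emit STR "hi" (now at pos=4)
pos=4: enter STRING mode
pos=4: emit STR "a" (now at pos=7)
pos=7: emit ID 'x' (now at pos=8)
pos=9: emit ID 'val' (now at pos=12)
pos=12: enter COMMENT mode (saw '/*')
exit COMMENT mode (now at pos=19)
pos=19: emit STAR '*'
pos=21: enter COMMENT mode (saw '/*')
exit COMMENT mode (now at pos=28)
pos=29: emit SEMI ';'
DONE. 6 tokens: [STR, STR, ID, ID, STAR, SEMI]

Answer: 6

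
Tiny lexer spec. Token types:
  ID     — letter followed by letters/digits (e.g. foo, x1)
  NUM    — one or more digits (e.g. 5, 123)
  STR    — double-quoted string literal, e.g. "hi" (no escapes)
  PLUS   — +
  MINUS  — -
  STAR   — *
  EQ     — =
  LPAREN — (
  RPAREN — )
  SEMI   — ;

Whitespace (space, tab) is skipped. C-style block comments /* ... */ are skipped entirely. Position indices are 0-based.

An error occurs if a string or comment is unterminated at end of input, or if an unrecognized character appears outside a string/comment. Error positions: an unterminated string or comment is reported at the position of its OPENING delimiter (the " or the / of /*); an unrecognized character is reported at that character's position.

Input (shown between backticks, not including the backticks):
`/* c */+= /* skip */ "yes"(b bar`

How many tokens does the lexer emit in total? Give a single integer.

Answer: 6

Derivation:
pos=0: enter COMMENT mode (saw '/*')
exit COMMENT mode (now at pos=7)
pos=7: emit PLUS '+'
pos=8: emit EQ '='
pos=10: enter COMMENT mode (saw '/*')
exit COMMENT mode (now at pos=20)
pos=21: enter STRING mode
pos=21: emit STR "yes" (now at pos=26)
pos=26: emit LPAREN '('
pos=27: emit ID 'b' (now at pos=28)
pos=29: emit ID 'bar' (now at pos=32)
DONE. 6 tokens: [PLUS, EQ, STR, LPAREN, ID, ID]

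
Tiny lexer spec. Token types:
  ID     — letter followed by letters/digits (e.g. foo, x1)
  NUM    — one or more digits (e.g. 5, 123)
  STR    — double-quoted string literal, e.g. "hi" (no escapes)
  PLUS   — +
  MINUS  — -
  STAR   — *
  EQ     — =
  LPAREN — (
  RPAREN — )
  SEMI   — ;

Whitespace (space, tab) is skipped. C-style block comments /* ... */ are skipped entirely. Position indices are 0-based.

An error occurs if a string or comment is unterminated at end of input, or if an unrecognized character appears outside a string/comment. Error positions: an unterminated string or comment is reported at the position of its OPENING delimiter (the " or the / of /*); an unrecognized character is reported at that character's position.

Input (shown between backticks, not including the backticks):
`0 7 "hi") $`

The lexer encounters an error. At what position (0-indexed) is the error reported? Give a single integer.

Answer: 10

Derivation:
pos=0: emit NUM '0' (now at pos=1)
pos=2: emit NUM '7' (now at pos=3)
pos=4: enter STRING mode
pos=4: emit STR "hi" (now at pos=8)
pos=8: emit RPAREN ')'
pos=10: ERROR — unrecognized char '$'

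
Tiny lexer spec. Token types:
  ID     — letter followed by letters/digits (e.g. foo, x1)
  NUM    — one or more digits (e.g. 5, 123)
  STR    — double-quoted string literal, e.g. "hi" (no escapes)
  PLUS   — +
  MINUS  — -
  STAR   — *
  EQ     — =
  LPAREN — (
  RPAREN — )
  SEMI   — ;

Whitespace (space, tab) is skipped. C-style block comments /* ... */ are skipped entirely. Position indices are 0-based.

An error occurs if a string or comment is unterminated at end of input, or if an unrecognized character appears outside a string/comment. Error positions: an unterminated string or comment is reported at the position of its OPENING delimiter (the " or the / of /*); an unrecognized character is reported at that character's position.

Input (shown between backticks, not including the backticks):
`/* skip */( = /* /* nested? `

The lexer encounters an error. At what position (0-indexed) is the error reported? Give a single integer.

Answer: 14

Derivation:
pos=0: enter COMMENT mode (saw '/*')
exit COMMENT mode (now at pos=10)
pos=10: emit LPAREN '('
pos=12: emit EQ '='
pos=14: enter COMMENT mode (saw '/*')
pos=14: ERROR — unterminated comment (reached EOF)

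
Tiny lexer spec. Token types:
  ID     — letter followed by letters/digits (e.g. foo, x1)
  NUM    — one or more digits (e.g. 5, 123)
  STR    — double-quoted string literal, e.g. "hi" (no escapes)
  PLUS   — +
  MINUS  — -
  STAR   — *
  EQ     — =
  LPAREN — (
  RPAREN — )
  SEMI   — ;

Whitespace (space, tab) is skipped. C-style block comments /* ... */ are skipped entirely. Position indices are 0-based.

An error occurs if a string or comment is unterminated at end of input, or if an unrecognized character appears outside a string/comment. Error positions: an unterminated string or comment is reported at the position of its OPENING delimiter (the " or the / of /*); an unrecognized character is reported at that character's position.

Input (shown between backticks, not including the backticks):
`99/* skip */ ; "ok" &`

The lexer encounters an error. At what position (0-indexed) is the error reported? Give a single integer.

Answer: 20

Derivation:
pos=0: emit NUM '99' (now at pos=2)
pos=2: enter COMMENT mode (saw '/*')
exit COMMENT mode (now at pos=12)
pos=13: emit SEMI ';'
pos=15: enter STRING mode
pos=15: emit STR "ok" (now at pos=19)
pos=20: ERROR — unrecognized char '&'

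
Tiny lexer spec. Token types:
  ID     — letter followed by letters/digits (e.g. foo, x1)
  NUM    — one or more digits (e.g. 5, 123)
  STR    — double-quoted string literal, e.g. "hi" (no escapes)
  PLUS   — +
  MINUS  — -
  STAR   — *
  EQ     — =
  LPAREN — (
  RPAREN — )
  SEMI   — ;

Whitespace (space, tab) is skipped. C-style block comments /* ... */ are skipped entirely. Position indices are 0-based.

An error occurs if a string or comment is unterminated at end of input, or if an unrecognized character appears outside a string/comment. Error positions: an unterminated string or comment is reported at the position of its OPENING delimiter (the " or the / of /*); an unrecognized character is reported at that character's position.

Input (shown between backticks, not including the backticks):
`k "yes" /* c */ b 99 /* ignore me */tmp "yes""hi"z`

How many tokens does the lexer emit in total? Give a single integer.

Answer: 8

Derivation:
pos=0: emit ID 'k' (now at pos=1)
pos=2: enter STRING mode
pos=2: emit STR "yes" (now at pos=7)
pos=8: enter COMMENT mode (saw '/*')
exit COMMENT mode (now at pos=15)
pos=16: emit ID 'b' (now at pos=17)
pos=18: emit NUM '99' (now at pos=20)
pos=21: enter COMMENT mode (saw '/*')
exit COMMENT mode (now at pos=36)
pos=36: emit ID 'tmp' (now at pos=39)
pos=40: enter STRING mode
pos=40: emit STR "yes" (now at pos=45)
pos=45: enter STRING mode
pos=45: emit STR "hi" (now at pos=49)
pos=49: emit ID 'z' (now at pos=50)
DONE. 8 tokens: [ID, STR, ID, NUM, ID, STR, STR, ID]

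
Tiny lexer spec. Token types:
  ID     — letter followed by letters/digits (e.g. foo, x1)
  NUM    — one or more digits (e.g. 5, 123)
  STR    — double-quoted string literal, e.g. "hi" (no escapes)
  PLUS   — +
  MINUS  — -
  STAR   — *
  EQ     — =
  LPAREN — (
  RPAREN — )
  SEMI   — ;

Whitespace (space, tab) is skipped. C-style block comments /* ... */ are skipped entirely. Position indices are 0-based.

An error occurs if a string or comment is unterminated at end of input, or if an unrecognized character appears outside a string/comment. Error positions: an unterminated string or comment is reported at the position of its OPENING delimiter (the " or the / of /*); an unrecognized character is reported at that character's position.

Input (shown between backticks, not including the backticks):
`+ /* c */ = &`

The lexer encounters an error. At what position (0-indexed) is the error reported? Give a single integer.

Answer: 12

Derivation:
pos=0: emit PLUS '+'
pos=2: enter COMMENT mode (saw '/*')
exit COMMENT mode (now at pos=9)
pos=10: emit EQ '='
pos=12: ERROR — unrecognized char '&'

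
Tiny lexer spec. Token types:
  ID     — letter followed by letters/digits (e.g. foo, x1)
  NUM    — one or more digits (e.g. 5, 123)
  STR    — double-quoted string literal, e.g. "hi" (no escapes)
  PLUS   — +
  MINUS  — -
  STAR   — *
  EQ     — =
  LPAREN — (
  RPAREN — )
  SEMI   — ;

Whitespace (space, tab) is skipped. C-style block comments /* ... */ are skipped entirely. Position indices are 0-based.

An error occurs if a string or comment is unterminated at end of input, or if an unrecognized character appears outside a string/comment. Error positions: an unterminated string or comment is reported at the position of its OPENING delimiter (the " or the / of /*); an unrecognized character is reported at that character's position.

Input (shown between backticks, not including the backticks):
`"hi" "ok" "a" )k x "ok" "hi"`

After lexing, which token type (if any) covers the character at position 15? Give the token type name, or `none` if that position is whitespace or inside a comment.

pos=0: enter STRING mode
pos=0: emit STR "hi" (now at pos=4)
pos=5: enter STRING mode
pos=5: emit STR "ok" (now at pos=9)
pos=10: enter STRING mode
pos=10: emit STR "a" (now at pos=13)
pos=14: emit RPAREN ')'
pos=15: emit ID 'k' (now at pos=16)
pos=17: emit ID 'x' (now at pos=18)
pos=19: enter STRING mode
pos=19: emit STR "ok" (now at pos=23)
pos=24: enter STRING mode
pos=24: emit STR "hi" (now at pos=28)
DONE. 8 tokens: [STR, STR, STR, RPAREN, ID, ID, STR, STR]
Position 15: char is 'k' -> ID

Answer: ID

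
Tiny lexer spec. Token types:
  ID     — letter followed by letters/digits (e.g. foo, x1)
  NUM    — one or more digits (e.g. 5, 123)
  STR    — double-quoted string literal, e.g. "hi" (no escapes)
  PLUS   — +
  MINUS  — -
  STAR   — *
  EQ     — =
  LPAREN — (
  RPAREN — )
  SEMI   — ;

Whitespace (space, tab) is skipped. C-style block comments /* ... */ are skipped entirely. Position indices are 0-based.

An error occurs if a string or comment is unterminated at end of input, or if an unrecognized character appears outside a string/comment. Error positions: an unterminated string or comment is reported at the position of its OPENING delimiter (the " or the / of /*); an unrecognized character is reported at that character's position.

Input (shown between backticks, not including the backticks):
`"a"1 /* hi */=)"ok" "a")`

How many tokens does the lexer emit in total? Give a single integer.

pos=0: enter STRING mode
pos=0: emit STR "a" (now at pos=3)
pos=3: emit NUM '1' (now at pos=4)
pos=5: enter COMMENT mode (saw '/*')
exit COMMENT mode (now at pos=13)
pos=13: emit EQ '='
pos=14: emit RPAREN ')'
pos=15: enter STRING mode
pos=15: emit STR "ok" (now at pos=19)
pos=20: enter STRING mode
pos=20: emit STR "a" (now at pos=23)
pos=23: emit RPAREN ')'
DONE. 7 tokens: [STR, NUM, EQ, RPAREN, STR, STR, RPAREN]

Answer: 7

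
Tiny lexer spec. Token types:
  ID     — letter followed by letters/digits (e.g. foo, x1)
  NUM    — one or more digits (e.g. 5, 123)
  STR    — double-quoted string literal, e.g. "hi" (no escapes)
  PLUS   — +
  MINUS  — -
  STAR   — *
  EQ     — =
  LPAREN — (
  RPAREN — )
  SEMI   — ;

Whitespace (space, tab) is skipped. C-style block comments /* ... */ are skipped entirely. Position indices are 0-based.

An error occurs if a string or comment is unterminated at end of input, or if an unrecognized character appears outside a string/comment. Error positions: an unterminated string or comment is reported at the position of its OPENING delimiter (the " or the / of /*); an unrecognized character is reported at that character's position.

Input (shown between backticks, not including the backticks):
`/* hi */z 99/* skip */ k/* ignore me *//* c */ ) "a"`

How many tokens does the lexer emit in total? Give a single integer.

Answer: 5

Derivation:
pos=0: enter COMMENT mode (saw '/*')
exit COMMENT mode (now at pos=8)
pos=8: emit ID 'z' (now at pos=9)
pos=10: emit NUM '99' (now at pos=12)
pos=12: enter COMMENT mode (saw '/*')
exit COMMENT mode (now at pos=22)
pos=23: emit ID 'k' (now at pos=24)
pos=24: enter COMMENT mode (saw '/*')
exit COMMENT mode (now at pos=39)
pos=39: enter COMMENT mode (saw '/*')
exit COMMENT mode (now at pos=46)
pos=47: emit RPAREN ')'
pos=49: enter STRING mode
pos=49: emit STR "a" (now at pos=52)
DONE. 5 tokens: [ID, NUM, ID, RPAREN, STR]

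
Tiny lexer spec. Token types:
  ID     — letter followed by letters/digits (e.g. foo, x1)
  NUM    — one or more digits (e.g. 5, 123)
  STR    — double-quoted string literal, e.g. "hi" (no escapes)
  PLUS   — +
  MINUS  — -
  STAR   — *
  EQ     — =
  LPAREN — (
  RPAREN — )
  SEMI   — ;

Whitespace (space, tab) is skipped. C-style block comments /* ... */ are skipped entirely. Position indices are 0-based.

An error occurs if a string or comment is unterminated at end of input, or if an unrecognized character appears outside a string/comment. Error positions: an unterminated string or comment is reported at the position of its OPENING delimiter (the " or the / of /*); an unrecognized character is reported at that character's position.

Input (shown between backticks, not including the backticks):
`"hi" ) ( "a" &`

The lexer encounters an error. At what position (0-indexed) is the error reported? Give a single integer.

pos=0: enter STRING mode
pos=0: emit STR "hi" (now at pos=4)
pos=5: emit RPAREN ')'
pos=7: emit LPAREN '('
pos=9: enter STRING mode
pos=9: emit STR "a" (now at pos=12)
pos=13: ERROR — unrecognized char '&'

Answer: 13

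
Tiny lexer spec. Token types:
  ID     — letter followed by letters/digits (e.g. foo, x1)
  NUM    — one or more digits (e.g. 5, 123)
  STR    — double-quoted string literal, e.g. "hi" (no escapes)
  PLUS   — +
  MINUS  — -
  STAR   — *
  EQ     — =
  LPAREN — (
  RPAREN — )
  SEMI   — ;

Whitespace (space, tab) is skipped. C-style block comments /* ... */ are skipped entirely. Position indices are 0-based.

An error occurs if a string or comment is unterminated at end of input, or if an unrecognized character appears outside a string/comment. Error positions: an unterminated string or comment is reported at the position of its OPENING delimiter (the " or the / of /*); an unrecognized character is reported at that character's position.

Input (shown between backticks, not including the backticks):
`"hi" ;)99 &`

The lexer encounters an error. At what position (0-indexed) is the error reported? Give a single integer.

Answer: 10

Derivation:
pos=0: enter STRING mode
pos=0: emit STR "hi" (now at pos=4)
pos=5: emit SEMI ';'
pos=6: emit RPAREN ')'
pos=7: emit NUM '99' (now at pos=9)
pos=10: ERROR — unrecognized char '&'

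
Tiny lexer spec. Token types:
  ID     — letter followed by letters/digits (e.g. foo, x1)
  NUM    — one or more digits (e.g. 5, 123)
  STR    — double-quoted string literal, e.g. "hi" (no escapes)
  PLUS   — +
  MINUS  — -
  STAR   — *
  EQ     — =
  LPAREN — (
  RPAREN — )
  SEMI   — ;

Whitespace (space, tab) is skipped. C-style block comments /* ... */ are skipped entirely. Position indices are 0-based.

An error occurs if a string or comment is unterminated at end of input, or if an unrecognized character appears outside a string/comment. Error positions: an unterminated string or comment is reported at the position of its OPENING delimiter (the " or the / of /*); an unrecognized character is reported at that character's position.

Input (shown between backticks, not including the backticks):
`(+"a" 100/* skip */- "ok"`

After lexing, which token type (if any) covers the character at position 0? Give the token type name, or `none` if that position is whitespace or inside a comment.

Answer: LPAREN

Derivation:
pos=0: emit LPAREN '('
pos=1: emit PLUS '+'
pos=2: enter STRING mode
pos=2: emit STR "a" (now at pos=5)
pos=6: emit NUM '100' (now at pos=9)
pos=9: enter COMMENT mode (saw '/*')
exit COMMENT mode (now at pos=19)
pos=19: emit MINUS '-'
pos=21: enter STRING mode
pos=21: emit STR "ok" (now at pos=25)
DONE. 6 tokens: [LPAREN, PLUS, STR, NUM, MINUS, STR]
Position 0: char is '(' -> LPAREN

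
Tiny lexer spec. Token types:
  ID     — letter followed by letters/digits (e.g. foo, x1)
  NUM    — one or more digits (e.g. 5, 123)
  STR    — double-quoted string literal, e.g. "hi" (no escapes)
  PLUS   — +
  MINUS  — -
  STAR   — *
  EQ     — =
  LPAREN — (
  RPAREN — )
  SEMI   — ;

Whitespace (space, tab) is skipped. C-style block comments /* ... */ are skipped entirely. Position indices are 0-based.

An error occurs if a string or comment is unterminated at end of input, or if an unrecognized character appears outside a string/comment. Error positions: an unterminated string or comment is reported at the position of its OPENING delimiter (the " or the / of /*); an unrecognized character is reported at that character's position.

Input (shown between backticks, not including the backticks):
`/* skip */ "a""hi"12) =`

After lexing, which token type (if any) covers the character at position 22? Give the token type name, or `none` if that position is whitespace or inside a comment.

Answer: EQ

Derivation:
pos=0: enter COMMENT mode (saw '/*')
exit COMMENT mode (now at pos=10)
pos=11: enter STRING mode
pos=11: emit STR "a" (now at pos=14)
pos=14: enter STRING mode
pos=14: emit STR "hi" (now at pos=18)
pos=18: emit NUM '12' (now at pos=20)
pos=20: emit RPAREN ')'
pos=22: emit EQ '='
DONE. 5 tokens: [STR, STR, NUM, RPAREN, EQ]
Position 22: char is '=' -> EQ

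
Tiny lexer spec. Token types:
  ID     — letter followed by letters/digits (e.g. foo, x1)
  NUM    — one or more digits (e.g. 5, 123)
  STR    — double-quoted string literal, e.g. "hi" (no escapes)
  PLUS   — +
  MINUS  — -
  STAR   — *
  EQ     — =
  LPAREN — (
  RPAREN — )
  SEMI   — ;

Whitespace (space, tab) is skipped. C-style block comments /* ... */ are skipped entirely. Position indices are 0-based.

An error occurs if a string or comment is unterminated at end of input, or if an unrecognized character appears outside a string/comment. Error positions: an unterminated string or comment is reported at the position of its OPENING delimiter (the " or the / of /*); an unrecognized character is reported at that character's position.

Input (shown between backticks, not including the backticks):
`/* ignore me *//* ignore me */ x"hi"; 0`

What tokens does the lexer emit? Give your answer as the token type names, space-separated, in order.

pos=0: enter COMMENT mode (saw '/*')
exit COMMENT mode (now at pos=15)
pos=15: enter COMMENT mode (saw '/*')
exit COMMENT mode (now at pos=30)
pos=31: emit ID 'x' (now at pos=32)
pos=32: enter STRING mode
pos=32: emit STR "hi" (now at pos=36)
pos=36: emit SEMI ';'
pos=38: emit NUM '0' (now at pos=39)
DONE. 4 tokens: [ID, STR, SEMI, NUM]

Answer: ID STR SEMI NUM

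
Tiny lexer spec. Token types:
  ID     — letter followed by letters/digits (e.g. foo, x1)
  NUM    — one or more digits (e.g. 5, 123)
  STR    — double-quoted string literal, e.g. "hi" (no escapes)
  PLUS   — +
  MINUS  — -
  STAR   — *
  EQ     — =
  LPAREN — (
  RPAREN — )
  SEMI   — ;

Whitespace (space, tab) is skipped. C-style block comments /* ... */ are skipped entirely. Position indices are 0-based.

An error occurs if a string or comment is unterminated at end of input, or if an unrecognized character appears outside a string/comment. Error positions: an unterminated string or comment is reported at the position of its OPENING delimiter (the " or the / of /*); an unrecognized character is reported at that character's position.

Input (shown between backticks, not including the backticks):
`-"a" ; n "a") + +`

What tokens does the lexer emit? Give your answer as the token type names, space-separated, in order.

Answer: MINUS STR SEMI ID STR RPAREN PLUS PLUS

Derivation:
pos=0: emit MINUS '-'
pos=1: enter STRING mode
pos=1: emit STR "a" (now at pos=4)
pos=5: emit SEMI ';'
pos=7: emit ID 'n' (now at pos=8)
pos=9: enter STRING mode
pos=9: emit STR "a" (now at pos=12)
pos=12: emit RPAREN ')'
pos=14: emit PLUS '+'
pos=16: emit PLUS '+'
DONE. 8 tokens: [MINUS, STR, SEMI, ID, STR, RPAREN, PLUS, PLUS]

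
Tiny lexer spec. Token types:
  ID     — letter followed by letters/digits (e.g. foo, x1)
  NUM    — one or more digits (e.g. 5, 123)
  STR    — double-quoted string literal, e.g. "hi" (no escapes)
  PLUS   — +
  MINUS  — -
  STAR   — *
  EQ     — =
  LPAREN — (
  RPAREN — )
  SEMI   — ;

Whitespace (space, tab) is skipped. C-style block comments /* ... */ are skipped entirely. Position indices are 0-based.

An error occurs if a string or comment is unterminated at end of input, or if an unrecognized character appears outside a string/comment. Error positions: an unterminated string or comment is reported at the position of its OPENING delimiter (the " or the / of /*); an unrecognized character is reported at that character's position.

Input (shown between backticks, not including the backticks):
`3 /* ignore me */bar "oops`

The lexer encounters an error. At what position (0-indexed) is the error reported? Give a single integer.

Answer: 21

Derivation:
pos=0: emit NUM '3' (now at pos=1)
pos=2: enter COMMENT mode (saw '/*')
exit COMMENT mode (now at pos=17)
pos=17: emit ID 'bar' (now at pos=20)
pos=21: enter STRING mode
pos=21: ERROR — unterminated string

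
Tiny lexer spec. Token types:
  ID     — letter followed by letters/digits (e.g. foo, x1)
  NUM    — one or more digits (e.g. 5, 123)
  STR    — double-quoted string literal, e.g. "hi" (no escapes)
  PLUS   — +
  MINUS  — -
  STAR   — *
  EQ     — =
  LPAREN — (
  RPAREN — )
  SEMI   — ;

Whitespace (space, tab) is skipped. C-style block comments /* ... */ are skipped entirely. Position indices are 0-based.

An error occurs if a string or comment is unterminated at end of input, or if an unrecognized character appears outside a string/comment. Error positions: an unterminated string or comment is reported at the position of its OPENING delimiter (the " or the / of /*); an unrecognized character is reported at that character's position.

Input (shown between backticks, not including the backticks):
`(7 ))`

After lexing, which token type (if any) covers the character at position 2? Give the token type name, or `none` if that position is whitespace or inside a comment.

Answer: none

Derivation:
pos=0: emit LPAREN '('
pos=1: emit NUM '7' (now at pos=2)
pos=3: emit RPAREN ')'
pos=4: emit RPAREN ')'
DONE. 4 tokens: [LPAREN, NUM, RPAREN, RPAREN]
Position 2: char is ' ' -> none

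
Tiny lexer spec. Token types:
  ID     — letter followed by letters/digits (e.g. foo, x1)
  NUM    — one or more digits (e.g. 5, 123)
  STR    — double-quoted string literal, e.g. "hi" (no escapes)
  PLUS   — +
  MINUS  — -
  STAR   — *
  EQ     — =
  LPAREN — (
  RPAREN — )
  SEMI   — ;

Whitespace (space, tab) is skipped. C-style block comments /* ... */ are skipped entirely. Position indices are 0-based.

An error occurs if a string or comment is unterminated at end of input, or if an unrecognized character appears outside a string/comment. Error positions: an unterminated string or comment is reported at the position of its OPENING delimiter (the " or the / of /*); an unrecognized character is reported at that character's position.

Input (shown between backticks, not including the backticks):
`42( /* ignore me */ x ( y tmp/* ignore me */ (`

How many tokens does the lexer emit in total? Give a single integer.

pos=0: emit NUM '42' (now at pos=2)
pos=2: emit LPAREN '('
pos=4: enter COMMENT mode (saw '/*')
exit COMMENT mode (now at pos=19)
pos=20: emit ID 'x' (now at pos=21)
pos=22: emit LPAREN '('
pos=24: emit ID 'y' (now at pos=25)
pos=26: emit ID 'tmp' (now at pos=29)
pos=29: enter COMMENT mode (saw '/*')
exit COMMENT mode (now at pos=44)
pos=45: emit LPAREN '('
DONE. 7 tokens: [NUM, LPAREN, ID, LPAREN, ID, ID, LPAREN]

Answer: 7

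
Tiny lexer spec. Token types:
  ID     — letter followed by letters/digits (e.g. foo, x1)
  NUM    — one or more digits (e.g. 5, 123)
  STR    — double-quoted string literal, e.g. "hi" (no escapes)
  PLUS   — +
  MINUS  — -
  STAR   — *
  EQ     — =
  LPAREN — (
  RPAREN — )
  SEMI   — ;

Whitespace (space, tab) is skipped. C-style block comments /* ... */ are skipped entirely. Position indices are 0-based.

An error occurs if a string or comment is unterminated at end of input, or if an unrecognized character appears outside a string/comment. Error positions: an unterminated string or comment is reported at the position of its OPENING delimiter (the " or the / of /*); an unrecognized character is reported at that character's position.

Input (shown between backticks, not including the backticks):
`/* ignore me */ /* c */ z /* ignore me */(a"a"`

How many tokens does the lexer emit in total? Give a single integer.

pos=0: enter COMMENT mode (saw '/*')
exit COMMENT mode (now at pos=15)
pos=16: enter COMMENT mode (saw '/*')
exit COMMENT mode (now at pos=23)
pos=24: emit ID 'z' (now at pos=25)
pos=26: enter COMMENT mode (saw '/*')
exit COMMENT mode (now at pos=41)
pos=41: emit LPAREN '('
pos=42: emit ID 'a' (now at pos=43)
pos=43: enter STRING mode
pos=43: emit STR "a" (now at pos=46)
DONE. 4 tokens: [ID, LPAREN, ID, STR]

Answer: 4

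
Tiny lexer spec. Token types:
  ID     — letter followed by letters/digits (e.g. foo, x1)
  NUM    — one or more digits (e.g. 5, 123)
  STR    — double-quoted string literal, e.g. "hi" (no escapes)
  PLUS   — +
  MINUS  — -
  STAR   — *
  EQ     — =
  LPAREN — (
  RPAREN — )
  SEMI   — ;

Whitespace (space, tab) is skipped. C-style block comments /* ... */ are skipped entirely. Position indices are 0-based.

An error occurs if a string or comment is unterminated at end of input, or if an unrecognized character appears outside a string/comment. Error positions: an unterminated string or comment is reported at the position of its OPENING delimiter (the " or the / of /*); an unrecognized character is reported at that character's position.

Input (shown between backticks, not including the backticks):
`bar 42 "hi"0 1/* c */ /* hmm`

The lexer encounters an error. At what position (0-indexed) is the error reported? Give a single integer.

pos=0: emit ID 'bar' (now at pos=3)
pos=4: emit NUM '42' (now at pos=6)
pos=7: enter STRING mode
pos=7: emit STR "hi" (now at pos=11)
pos=11: emit NUM '0' (now at pos=12)
pos=13: emit NUM '1' (now at pos=14)
pos=14: enter COMMENT mode (saw '/*')
exit COMMENT mode (now at pos=21)
pos=22: enter COMMENT mode (saw '/*')
pos=22: ERROR — unterminated comment (reached EOF)

Answer: 22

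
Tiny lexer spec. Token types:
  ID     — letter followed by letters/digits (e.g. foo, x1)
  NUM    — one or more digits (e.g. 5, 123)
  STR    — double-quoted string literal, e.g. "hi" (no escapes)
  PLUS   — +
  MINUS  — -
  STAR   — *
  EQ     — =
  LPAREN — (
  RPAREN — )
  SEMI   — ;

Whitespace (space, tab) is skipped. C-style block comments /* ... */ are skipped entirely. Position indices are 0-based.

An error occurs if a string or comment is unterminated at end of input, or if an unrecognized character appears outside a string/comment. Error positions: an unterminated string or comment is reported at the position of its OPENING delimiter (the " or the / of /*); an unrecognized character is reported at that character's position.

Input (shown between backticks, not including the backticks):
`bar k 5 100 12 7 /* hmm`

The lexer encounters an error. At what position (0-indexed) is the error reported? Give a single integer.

pos=0: emit ID 'bar' (now at pos=3)
pos=4: emit ID 'k' (now at pos=5)
pos=6: emit NUM '5' (now at pos=7)
pos=8: emit NUM '100' (now at pos=11)
pos=12: emit NUM '12' (now at pos=14)
pos=15: emit NUM '7' (now at pos=16)
pos=17: enter COMMENT mode (saw '/*')
pos=17: ERROR — unterminated comment (reached EOF)

Answer: 17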